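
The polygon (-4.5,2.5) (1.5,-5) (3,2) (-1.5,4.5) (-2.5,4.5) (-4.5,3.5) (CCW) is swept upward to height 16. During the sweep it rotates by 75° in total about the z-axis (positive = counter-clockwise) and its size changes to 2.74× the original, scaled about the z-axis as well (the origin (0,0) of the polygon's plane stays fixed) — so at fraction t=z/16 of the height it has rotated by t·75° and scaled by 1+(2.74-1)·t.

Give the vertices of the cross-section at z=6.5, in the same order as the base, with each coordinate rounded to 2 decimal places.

t = z/height = 6.5/16 = 0.40625
s = 1 + (scale-1)·z/height = 1 + (2.74-1)·6.5/16 = 1.706875
θ = twist·z/height = 75°·6.5/16 = 30.4688° = 0.531780 rad
cos θ = 0.861906, sin θ = 0.507068 (intermediates below are computed at full precision and shown rounded to 5 d.p.)
v1: (-4.5,2.5) → rotate → (-5.14625,-0.12704) → ×s → (-8.78400,-0.21685) → (-8.78,-0.22)
v2: (1.5,-5) → rotate → (3.82820,-3.54893) → ×s → (6.53426,-6.05757) → (6.53,-6.06)
v3: (3,2) → rotate → (1.57158,3.24502) → ×s → (2.68249,5.53884) → (2.68,5.54)
v4: (-1.5,4.5) → rotate → (-3.57467,3.11797) → ×s → (-6.10151,5.32199) → (-6.10,5.32)
v5: (-2.5,4.5) → rotate → (-4.43657,2.61091) → ×s → (-7.57267,4.45649) → (-7.57,4.46)
v6: (-4.5,3.5) → rotate → (-5.65332,0.73486) → ×s → (-9.64950,1.25432) → (-9.65,1.25)

Cross-section at z=6.5: (-8.78,-0.22) (6.53,-6.06) (2.68,5.54) (-6.10,5.32) (-7.57,4.46) (-9.65,1.25)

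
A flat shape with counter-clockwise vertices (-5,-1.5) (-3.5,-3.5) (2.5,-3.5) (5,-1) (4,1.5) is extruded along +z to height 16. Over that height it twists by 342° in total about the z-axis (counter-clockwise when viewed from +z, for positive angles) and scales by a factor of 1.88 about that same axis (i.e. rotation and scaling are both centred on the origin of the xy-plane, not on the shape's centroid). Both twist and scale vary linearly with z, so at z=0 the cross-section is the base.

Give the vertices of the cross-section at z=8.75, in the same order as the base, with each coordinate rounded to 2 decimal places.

t = z/height = 8.75/16 = 0.546875
s = 1 + (scale-1)·z/height = 1 + (1.88-1)·8.75/16 = 1.481250
θ = twist·z/height = 342°·8.75/16 = 187.0313° = 3.264311 rad
cos θ = -0.992480, sin θ = -0.122411 (intermediates below are computed at full precision and shown rounded to 5 d.p.)
v1: (-5,-1.5) → rotate → (4.77878,2.10077) → ×s → (7.07857,3.11177) → (7.08,3.11)
v2: (-3.5,-3.5) → rotate → (3.04524,3.90212) → ×s → (4.51076,5.78001) → (4.51,5.78)
v3: (2.5,-3.5) → rotate → (-2.90964,3.16765) → ×s → (-4.30990,4.69208) → (-4.31,4.69)
v4: (5,-1) → rotate → (-5.08481,0.38043) → ×s → (-7.53187,0.56351) → (-7.53,0.56)
v5: (4,1.5) → rotate → (-3.78630,-1.97836) → ×s → (-5.60846,-2.93045) → (-5.61,-2.93)

Cross-section at z=8.75: (7.08,3.11) (4.51,5.78) (-4.31,4.69) (-7.53,0.56) (-5.61,-2.93)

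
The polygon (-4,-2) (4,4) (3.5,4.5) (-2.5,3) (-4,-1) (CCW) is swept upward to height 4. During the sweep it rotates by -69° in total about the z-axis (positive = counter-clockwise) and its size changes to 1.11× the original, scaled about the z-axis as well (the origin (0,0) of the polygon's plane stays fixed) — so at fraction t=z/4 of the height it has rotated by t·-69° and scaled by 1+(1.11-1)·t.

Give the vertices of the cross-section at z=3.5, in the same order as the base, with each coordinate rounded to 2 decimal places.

Cross-section at z=3.5: (-4.07,2.73) (5.98,-1.64) (6.18,-0.90) (1.50,4.01) (-3.12,3.27)

t = z/height = 3.5/4 = 0.875
s = 1 + (scale-1)·z/height = 1 + (1.11-1)·3.5/4 = 1.096250
θ = twist·z/height = -69°·3.5/4 = -60.3750° = -1.053743 rad
cos θ = 0.494321, sin θ = -0.869279 (intermediates below are computed at full precision and shown rounded to 5 d.p.)
v1: (-4,-2) → rotate → (-3.71584,2.48847) → ×s → (-4.07349,2.72799) → (-4.07,2.73)
v2: (4,4) → rotate → (5.45440,-1.49983) → ×s → (5.97939,-1.64419) → (5.98,-1.64)
v3: (3.5,4.5) → rotate → (5.64188,-0.81803) → ×s → (6.18491,-0.89677) → (6.18,-0.90)
v4: (-2.5,3) → rotate → (1.37203,3.65616) → ×s → (1.50409,4.00807) → (1.50,4.01)
v5: (-4,-1) → rotate → (-2.84656,2.98280) → ×s → (-3.12055,3.26989) → (-3.12,3.27)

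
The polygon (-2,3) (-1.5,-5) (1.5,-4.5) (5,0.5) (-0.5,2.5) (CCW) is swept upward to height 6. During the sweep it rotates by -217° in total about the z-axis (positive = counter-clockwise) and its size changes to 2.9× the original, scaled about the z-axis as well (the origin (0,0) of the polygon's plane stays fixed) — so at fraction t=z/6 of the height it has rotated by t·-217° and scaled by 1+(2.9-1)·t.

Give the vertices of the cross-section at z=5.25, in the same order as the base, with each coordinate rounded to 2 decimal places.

Cross-section at z=5.25: (3.88,-8.78) (6.22,12.43) (-1.88,12.49) (-13.34,0.97) (0.17,-6.79)

t = z/height = 5.25/6 = 0.875
s = 1 + (scale-1)·z/height = 1 + (2.9-1)·5.25/6 = 2.662500
θ = twist·z/height = -217°·5.25/6 = -189.8750° = -3.313944 rad
cos θ = -0.985184, sin θ = 0.171499 (intermediates below are computed at full precision and shown rounded to 5 d.p.)
v1: (-2,3) → rotate → (1.45587,-3.29855) → ×s → (3.87626,-8.78239) → (3.88,-8.78)
v2: (-1.5,-5) → rotate → (2.33527,4.66867) → ×s → (6.21766,12.43034) → (6.22,12.43)
v3: (1.5,-4.5) → rotate → (-0.70603,4.69058) → ×s → (-1.87980,12.48866) → (-1.88,12.49)
v4: (5,0.5) → rotate → (-5.01167,0.36490) → ×s → (-13.34357,0.97156) → (-13.34,0.97)
v5: (-0.5,2.5) → rotate → (0.06384,-2.54871) → ×s → (0.16998,-6.78594) → (0.17,-6.79)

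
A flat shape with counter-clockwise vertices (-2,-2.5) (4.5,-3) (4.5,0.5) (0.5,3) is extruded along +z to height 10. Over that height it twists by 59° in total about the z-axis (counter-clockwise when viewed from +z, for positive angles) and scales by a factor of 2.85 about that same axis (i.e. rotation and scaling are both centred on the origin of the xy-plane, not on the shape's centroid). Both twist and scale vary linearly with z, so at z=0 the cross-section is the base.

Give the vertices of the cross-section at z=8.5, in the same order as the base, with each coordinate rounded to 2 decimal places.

t = z/height = 8.5/10 = 0.85
s = 1 + (scale-1)·z/height = 1 + (2.85-1)·8.5/10 = 2.572500
θ = twist·z/height = 59°·8.5/10 = 50.1500° = 0.875283 rad
cos θ = 0.640780, sin θ = 0.767725 (intermediates below are computed at full precision and shown rounded to 5 d.p.)
v1: (-2,-2.5) → rotate → (0.63775,-3.13740) → ×s → (1.64062,-8.07096) → (1.64,-8.07)
v2: (4.5,-3) → rotate → (5.18668,1.53242) → ×s → (13.34274,3.94215) → (13.34,3.94)
v3: (4.5,0.5) → rotate → (2.49965,3.77515) → ×s → (6.43034,9.71158) → (6.43,9.71)
v4: (0.5,3) → rotate → (-1.98278,2.30620) → ×s → (-5.10071,5.93270) → (-5.10,5.93)

Cross-section at z=8.5: (1.64,-8.07) (13.34,3.94) (6.43,9.71) (-5.10,5.93)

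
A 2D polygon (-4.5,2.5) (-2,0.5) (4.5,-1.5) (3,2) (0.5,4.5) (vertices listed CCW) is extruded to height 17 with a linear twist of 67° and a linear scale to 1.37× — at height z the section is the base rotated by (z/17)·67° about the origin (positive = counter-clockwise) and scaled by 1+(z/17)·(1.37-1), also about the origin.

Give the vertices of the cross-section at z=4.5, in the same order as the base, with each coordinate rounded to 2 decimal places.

t = z/height = 4.5/17 = 0.264706
s = 1 + (scale-1)·z/height = 1 + (1.37-1)·4.5/17 = 1.097941
θ = twist·z/height = 67°·4.5/17 = 17.7353° = 0.309539 rad
cos θ = 0.952474, sin θ = 0.304620 (intermediates below are computed at full precision and shown rounded to 5 d.p.)
v1: (-4.5,2.5) → rotate → (-5.04768,1.01040) → ×s → (-5.54206,1.10936) → (-5.54,1.11)
v2: (-2,0.5) → rotate → (-2.05726,-0.13300) → ×s → (-2.25875,-0.14603) → (-2.26,-0.15)
v3: (4.5,-1.5) → rotate → (4.74306,-0.05792) → ×s → (5.20760,-0.06359) → (5.21,-0.06)
v4: (3,2) → rotate → (2.24818,2.81881) → ×s → (2.46837,3.09488) → (2.47,3.09)
v5: (0.5,4.5) → rotate → (-0.89455,4.43844) → ×s → (-0.98217,4.87315) → (-0.98,4.87)

Cross-section at z=4.5: (-5.54,1.11) (-2.26,-0.15) (5.21,-0.06) (2.47,3.09) (-0.98,4.87)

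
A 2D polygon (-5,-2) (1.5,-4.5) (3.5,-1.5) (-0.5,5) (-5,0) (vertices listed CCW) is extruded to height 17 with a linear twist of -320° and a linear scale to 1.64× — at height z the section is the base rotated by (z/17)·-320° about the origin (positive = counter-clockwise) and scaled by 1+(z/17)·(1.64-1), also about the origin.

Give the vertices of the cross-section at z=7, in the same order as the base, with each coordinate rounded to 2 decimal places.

t = z/height = 7/17 = 0.411765
s = 1 + (scale-1)·z/height = 1 + (1.64-1)·7/17 = 1.263529
θ = twist·z/height = -320°·7/17 = -131.7647° = -2.299728 rad
cos θ = -0.666073, sin θ = -0.745886 (intermediates below are computed at full precision and shown rounded to 5 d.p.)
v1: (-5,-2) → rotate → (1.83859,5.06158) → ×s → (2.32312,6.39545) → (2.32,6.40)
v2: (1.5,-4.5) → rotate → (-4.35560,1.87850) → ×s → (-5.50343,2.37354) → (-5.50,2.37)
v3: (3.5,-1.5) → rotate → (-3.45009,-1.61149) → ×s → (-4.35928,-2.03617) → (-4.36,-2.04)
v4: (-0.5,5) → rotate → (4.06247,-2.95742) → ×s → (5.13305,-3.73679) → (5.13,-3.74)
v5: (-5,0) → rotate → (3.33037,3.72943) → ×s → (4.20801,4.71225) → (4.21,4.71)

Cross-section at z=7: (2.32,6.40) (-5.50,2.37) (-4.36,-2.04) (5.13,-3.74) (4.21,4.71)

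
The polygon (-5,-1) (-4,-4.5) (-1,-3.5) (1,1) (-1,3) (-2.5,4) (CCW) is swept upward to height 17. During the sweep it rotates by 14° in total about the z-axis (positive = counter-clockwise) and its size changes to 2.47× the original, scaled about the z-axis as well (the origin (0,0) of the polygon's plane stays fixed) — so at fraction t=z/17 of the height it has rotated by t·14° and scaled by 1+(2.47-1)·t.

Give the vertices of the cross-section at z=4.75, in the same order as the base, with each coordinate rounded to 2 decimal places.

Cross-section at z=4.75: (-6.94,-1.89) (-5.20,-6.72) (-1.07,-5.02) (1.31,1.50) (-1.70,4.13) (-3.90,5.39)

t = z/height = 4.75/17 = 0.279412
s = 1 + (scale-1)·z/height = 1 + (2.47-1)·4.75/17 = 1.410735
θ = twist·z/height = 14°·4.75/17 = 3.9118° = 0.068273 rad
cos θ = 0.997670, sin θ = 0.068220 (intermediates below are computed at full precision and shown rounded to 5 d.p.)
v1: (-5,-1) → rotate → (-4.92013,-1.33877) → ×s → (-6.94100,-1.88865) → (-6.94,-1.89)
v2: (-4,-4.5) → rotate → (-3.68369,-4.76240) → ×s → (-5.19671,-6.71848) → (-5.20,-6.72)
v3: (-1,-3.5) → rotate → (-0.75890,-3.56007) → ×s → (-1.07061,-5.02231) → (-1.07,-5.02)
v4: (1,1) → rotate → (0.92945,1.06589) → ×s → (1.31121,1.50369) → (1.31,1.50)
v5: (-1,3) → rotate → (-1.20233,2.92479) → ×s → (-1.69617,4.12611) → (-1.70,4.13)
v6: (-2.5,4) → rotate → (-2.76706,3.82013) → ×s → (-3.90358,5.38919) → (-3.90,5.39)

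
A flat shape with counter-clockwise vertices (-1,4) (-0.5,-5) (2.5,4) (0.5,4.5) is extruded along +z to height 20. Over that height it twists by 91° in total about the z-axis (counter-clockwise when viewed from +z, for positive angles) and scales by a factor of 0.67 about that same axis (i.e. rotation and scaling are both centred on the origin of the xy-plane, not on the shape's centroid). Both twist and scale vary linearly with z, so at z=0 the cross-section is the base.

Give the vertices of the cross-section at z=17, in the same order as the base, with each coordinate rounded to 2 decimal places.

Cross-section at z=17: (-2.97,-0.07) (3.43,-1.14) (-2.41,2.39) (-3.08,1.06)

t = z/height = 17/20 = 0.85
s = 1 + (scale-1)·z/height = 1 + (0.67-1)·17/20 = 0.719500
θ = twist·z/height = 91°·17/20 = 77.3500° = 1.350012 rad
cos θ = 0.218995, sin θ = 0.975726 (intermediates below are computed at full precision and shown rounded to 5 d.p.)
v1: (-1,4) → rotate → (-4.12190,-0.09975) → ×s → (-2.96571,-0.07177) → (-2.97,-0.07)
v2: (-0.5,-5) → rotate → (4.76913,-1.58284) → ×s → (3.43139,-1.13885) → (3.43,-1.14)
v3: (2.5,4) → rotate → (-3.35542,3.31529) → ×s → (-2.41422,2.38535) → (-2.41,2.39)
v4: (0.5,4.5) → rotate → (-4.28127,1.47334) → ×s → (-3.08037,1.06007) → (-3.08,1.06)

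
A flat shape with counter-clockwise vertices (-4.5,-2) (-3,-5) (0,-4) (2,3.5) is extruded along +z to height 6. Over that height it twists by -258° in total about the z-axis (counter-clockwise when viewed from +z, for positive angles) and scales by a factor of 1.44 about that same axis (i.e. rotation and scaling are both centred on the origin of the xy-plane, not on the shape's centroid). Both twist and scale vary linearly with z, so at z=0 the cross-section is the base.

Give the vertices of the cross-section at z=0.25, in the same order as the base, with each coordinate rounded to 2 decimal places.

t = z/height = 0.25/6 = 0.0416667
s = 1 + (scale-1)·z/height = 1 + (1.44-1)·0.25/6 = 1.018333
θ = twist·z/height = -258°·0.25/6 = -10.7500° = -0.187623 rad
cos θ = 0.982450, sin θ = -0.186524 (intermediates below are computed at full precision and shown rounded to 5 d.p.)
v1: (-4.5,-2) → rotate → (-4.79407,-1.12554) → ×s → (-4.88197,-1.14618) → (-4.88,-1.15)
v2: (-3,-5) → rotate → (-3.87997,-4.35268) → ×s → (-3.95110,-4.43248) → (-3.95,-4.43)
v3: (0,-4) → rotate → (-0.74610,-3.92980) → ×s → (-0.75977,-4.00185) → (-0.76,-4.00)
v4: (2,3.5) → rotate → (2.61773,3.06553) → ×s → (2.66573,3.12173) → (2.67,3.12)

Cross-section at z=0.25: (-4.88,-1.15) (-3.95,-4.43) (-0.76,-4.00) (2.67,3.12)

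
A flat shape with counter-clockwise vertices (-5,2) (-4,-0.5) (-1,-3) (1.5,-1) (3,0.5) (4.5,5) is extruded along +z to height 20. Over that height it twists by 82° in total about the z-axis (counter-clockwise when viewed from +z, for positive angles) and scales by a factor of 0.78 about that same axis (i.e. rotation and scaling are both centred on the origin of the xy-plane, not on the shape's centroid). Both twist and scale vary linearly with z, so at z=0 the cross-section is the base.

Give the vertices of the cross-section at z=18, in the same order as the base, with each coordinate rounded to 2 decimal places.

Cross-section at z=18: (-2.66,-3.40) (-0.51,-3.19) (2.09,-1.44) (1.11,0.93) (0.29,2.42) (-2.84,4.58)

t = z/height = 18/20 = 0.9
s = 1 + (scale-1)·z/height = 1 + (0.78-1)·18/20 = 0.802000
θ = twist·z/height = 82°·18/20 = 73.8000° = 1.288053 rad
cos θ = 0.278991, sin θ = 0.960294 (intermediates below are computed at full precision and shown rounded to 5 d.p.)
v1: (-5,2) → rotate → (-3.31554,-4.24349) → ×s → (-2.65907,-3.40328) → (-2.66,-3.40)
v2: (-4,-0.5) → rotate → (-0.63582,-3.98067) → ×s → (-0.50993,-3.19250) → (-0.51,-3.19)
v3: (-1,-3) → rotate → (2.60189,-1.79727) → ×s → (2.08672,-1.44141) → (2.09,-1.44)
v4: (1.5,-1) → rotate → (1.37878,1.16145) → ×s → (1.10578,0.93148) → (1.11,0.93)
v5: (3,0.5) → rotate → (0.35683,3.02038) → ×s → (0.28617,2.42234) → (0.29,2.42)
v6: (4.5,5) → rotate → (-3.54601,5.71628) → ×s → (-2.84390,4.58445) → (-2.84,4.58)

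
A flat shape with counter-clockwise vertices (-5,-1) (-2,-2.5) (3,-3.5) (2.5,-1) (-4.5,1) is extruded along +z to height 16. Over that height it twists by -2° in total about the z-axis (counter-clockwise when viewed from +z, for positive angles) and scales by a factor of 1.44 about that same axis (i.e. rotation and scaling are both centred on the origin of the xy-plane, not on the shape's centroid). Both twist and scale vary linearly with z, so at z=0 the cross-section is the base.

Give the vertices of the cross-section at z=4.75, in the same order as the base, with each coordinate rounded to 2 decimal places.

Cross-section at z=4.75: (-5.66,-1.07) (-2.29,-2.80) (3.35,-3.99) (2.81,-1.16) (-5.08,1.18)

t = z/height = 4.75/16 = 0.296875
s = 1 + (scale-1)·z/height = 1 + (1.44-1)·4.75/16 = 1.130625
θ = twist·z/height = -2°·4.75/16 = -0.5938° = -0.010363 rad
cos θ = 0.999946, sin θ = -0.010363 (intermediates below are computed at full precision and shown rounded to 5 d.p.)
v1: (-5,-1) → rotate → (-5.01009,-0.94813) → ×s → (-5.66454,-1.07198) → (-5.66,-1.07)
v2: (-2,-2.5) → rotate → (-2.02580,-2.47914) → ×s → (-2.29042,-2.80298) → (-2.29,-2.80)
v3: (3,-3.5) → rotate → (2.96357,-3.53090) → ×s → (3.35069,-3.99212) → (3.35,-3.99)
v4: (2.5,-1) → rotate → (2.48950,-1.02585) → ×s → (2.81469,-1.15986) → (2.81,-1.16)
v5: (-4.5,1) → rotate → (-4.48940,1.04658) → ×s → (-5.07582,1.18329) → (-5.08,1.18)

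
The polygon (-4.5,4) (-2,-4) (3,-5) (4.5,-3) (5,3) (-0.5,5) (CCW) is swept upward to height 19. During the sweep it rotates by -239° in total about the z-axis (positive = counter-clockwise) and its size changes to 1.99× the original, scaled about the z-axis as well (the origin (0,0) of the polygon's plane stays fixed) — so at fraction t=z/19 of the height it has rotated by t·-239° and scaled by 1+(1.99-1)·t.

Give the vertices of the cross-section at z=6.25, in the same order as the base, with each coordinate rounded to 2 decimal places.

t = z/height = 6.25/19 = 0.328947
s = 1 + (scale-1)·z/height = 1 + (1.99-1)·6.25/19 = 1.325658
θ = twist·z/height = -239°·6.25/19 = -78.6184° = -1.372150 rad
cos θ = 0.197342, sin θ = -0.980335 (intermediates below are computed at full precision and shown rounded to 5 d.p.)
v1: (-4.5,4) → rotate → (3.03330,5.20087) → ×s → (4.02112,6.89458) → (4.02,6.89)
v2: (-2,-4) → rotate → (-4.31602,1.17130) → ×s → (-5.72157,1.55274) → (-5.72,1.55)
v3: (3,-5) → rotate → (-4.30965,-3.92771) → ×s → (-5.71312,-5.20681) → (-5.71,-5.21)
v4: (4.5,-3) → rotate → (-2.05296,-5.00353) → ×s → (-2.72153,-6.63297) → (-2.72,-6.63)
v5: (5,3) → rotate → (3.92771,-4.30965) → ×s → (5.20681,-5.71312) → (5.21,-5.71)
v6: (-0.5,5) → rotate → (4.80300,1.47688) → ×s → (6.36714,1.95784) → (6.37,1.96)

Cross-section at z=6.25: (4.02,6.89) (-5.72,1.55) (-5.71,-5.21) (-2.72,-6.63) (5.21,-5.71) (6.37,1.96)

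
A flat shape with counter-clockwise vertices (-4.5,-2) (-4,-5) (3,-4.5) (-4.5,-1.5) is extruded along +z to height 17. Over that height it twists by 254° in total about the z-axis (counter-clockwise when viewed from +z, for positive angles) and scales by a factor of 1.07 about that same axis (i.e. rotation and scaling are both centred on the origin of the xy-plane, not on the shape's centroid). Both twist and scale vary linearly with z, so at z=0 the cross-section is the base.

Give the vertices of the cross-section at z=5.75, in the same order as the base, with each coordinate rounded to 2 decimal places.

Cross-section at z=5.75: (1.71,-4.74) (4.81,-4.45) (4.81,2.73) (1.20,-4.70)

t = z/height = 5.75/17 = 0.338235
s = 1 + (scale-1)·z/height = 1 + (1.07-1)·5.75/17 = 1.023676
θ = twist·z/height = 254°·5.75/17 = 85.9118° = 1.499443 rad
cos θ = 0.071293, sin θ = 0.997455 (intermediates below are computed at full precision and shown rounded to 5 d.p.)
v1: (-4.5,-2) → rotate → (1.67409,-4.63113) → ×s → (1.71373,-4.74078) → (1.71,-4.74)
v2: (-4,-5) → rotate → (4.70211,-4.34628) → ×s → (4.81344,-4.44919) → (4.81,-4.45)
v3: (3,-4.5) → rotate → (4.70243,2.67155) → ×s → (4.81376,2.73480) → (4.81,2.73)
v4: (-4.5,-1.5) → rotate → (1.17537,-4.59549) → ×s → (1.20319,-4.70429) → (1.20,-4.70)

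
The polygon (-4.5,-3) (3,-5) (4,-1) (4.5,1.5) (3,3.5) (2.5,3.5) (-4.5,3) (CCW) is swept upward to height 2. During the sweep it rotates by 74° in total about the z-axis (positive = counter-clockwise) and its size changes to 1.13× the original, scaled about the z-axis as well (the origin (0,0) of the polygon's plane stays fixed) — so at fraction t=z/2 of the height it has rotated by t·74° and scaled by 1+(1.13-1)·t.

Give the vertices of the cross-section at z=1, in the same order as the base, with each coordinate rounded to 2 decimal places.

Cross-section at z=1: (-1.90,-5.44) (5.76,-2.33) (4.04,1.71) (2.87,4.16) (0.31,4.90) (-0.12,4.58) (-5.75,-0.33)

t = z/height = 1/2 = 0.5
s = 1 + (scale-1)·z/height = 1 + (1.13-1)·1/2 = 1.065000
θ = twist·z/height = 74°·1/2 = 37.0000° = 0.645772 rad
cos θ = 0.798636, sin θ = 0.601815 (intermediates below are computed at full precision and shown rounded to 5 d.p.)
v1: (-4.5,-3) → rotate → (-1.78841,-5.10407) → ×s → (-1.90466,-5.43584) → (-1.90,-5.44)
v2: (3,-5) → rotate → (5.40498,-2.18773) → ×s → (5.75631,-2.32994) → (5.76,-2.33)
v3: (4,-1) → rotate → (3.79636,1.60862) → ×s → (4.04312,1.71319) → (4.04,1.71)
v4: (4.5,1.5) → rotate → (2.69114,3.90612) → ×s → (2.86606,4.16002) → (2.87,4.16)
v5: (3,3.5) → rotate → (0.28955,4.60067) → ×s → (0.30837,4.89971) → (0.31,4.90)
v6: (2.5,3.5) → rotate → (-0.10976,4.29976) → ×s → (-0.11690,4.57925) → (-0.12,4.58)
v7: (-4.5,3) → rotate → (-5.39930,-0.31226) → ×s → (-5.75026,-0.33256) → (-5.75,-0.33)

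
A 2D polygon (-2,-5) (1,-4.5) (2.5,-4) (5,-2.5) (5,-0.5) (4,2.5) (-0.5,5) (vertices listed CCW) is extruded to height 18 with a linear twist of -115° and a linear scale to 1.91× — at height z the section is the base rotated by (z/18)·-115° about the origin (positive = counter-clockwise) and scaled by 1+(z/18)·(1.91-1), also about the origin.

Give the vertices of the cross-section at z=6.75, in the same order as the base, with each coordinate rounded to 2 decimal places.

Cross-section at z=6.75: (-6.54,-3.06) (-3.15,-5.32) (-1.22,-6.21) (2.60,-7.03) (4.44,-5.07) (6.21,-1.22) (4.09,5.35)

t = z/height = 6.75/18 = 0.375
s = 1 + (scale-1)·z/height = 1 + (1.91-1)·6.75/18 = 1.341250
θ = twist·z/height = -115°·6.75/18 = -43.1250° = -0.752673 rad
cos θ = 0.729864, sin θ = -0.683592 (intermediates below are computed at full precision and shown rounded to 5 d.p.)
v1: (-2,-5) → rotate → (-4.87769,-2.28214) → ×s → (-6.54220,-3.06091) → (-6.54,-3.06)
v2: (1,-4.5) → rotate → (-2.34630,-3.96798) → ×s → (-3.14698,-5.32205) → (-3.15,-5.32)
v3: (2.5,-4) → rotate → (-0.90971,-4.62844) → ×s → (-1.22015,-6.20789) → (-1.22,-6.21)
v4: (5,-2.5) → rotate → (1.94034,-5.24262) → ×s → (2.60248,-7.03167) → (2.60,-7.03)
v5: (5,-0.5) → rotate → (3.30752,-3.78289) → ×s → (4.43622,-5.07381) → (4.44,-5.07)
v6: (4,2.5) → rotate → (4.62844,-0.90971) → ×s → (6.20789,-1.22015) → (6.21,-1.22)
v7: (-0.5,5) → rotate → (3.05303,3.99112) → ×s → (4.09488,5.35309) → (4.09,5.35)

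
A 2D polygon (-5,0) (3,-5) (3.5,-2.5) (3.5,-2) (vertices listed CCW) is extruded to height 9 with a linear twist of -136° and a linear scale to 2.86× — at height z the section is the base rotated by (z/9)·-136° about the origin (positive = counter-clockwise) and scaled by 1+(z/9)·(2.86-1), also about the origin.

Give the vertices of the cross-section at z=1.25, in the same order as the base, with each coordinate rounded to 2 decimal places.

t = z/height = 1.25/9 = 0.138889
s = 1 + (scale-1)·z/height = 1 + (2.86-1)·1.25/9 = 1.258333
θ = twist·z/height = -136°·1.25/9 = -18.8889° = -0.329673 rad
cos θ = 0.946148, sin θ = -0.323734 (intermediates below are computed at full precision and shown rounded to 5 d.p.)
v1: (-5,0) → rotate → (-4.73074,1.61867) → ×s → (-5.95285,2.03683) → (-5.95,2.04)
v2: (3,-5) → rotate → (1.21977,-5.70194) → ×s → (1.53488,-7.17494) → (1.53,-7.17)
v3: (3.5,-2.5) → rotate → (2.50218,-3.49844) → ×s → (3.14858,-4.40220) → (3.15,-4.40)
v4: (3.5,-2) → rotate → (2.66405,-3.02537) → ×s → (3.35226,-3.80692) → (3.35,-3.81)

Cross-section at z=1.25: (-5.95,2.04) (1.53,-7.17) (3.15,-4.40) (3.35,-3.81)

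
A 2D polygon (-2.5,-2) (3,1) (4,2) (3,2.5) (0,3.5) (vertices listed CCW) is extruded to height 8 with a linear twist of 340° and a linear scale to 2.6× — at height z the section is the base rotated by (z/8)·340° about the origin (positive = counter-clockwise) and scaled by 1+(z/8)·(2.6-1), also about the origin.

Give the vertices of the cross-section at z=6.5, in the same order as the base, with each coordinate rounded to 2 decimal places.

Cross-section at z=6.5: (-5.20,5.22) (3.04,-6.61) (5.57,-8.64) (6.47,-6.23) (8.00,0.88)

t = z/height = 6.5/8 = 0.8125
s = 1 + (scale-1)·z/height = 1 + (2.6-1)·6.5/8 = 2.300000
θ = twist·z/height = 340°·6.5/8 = 276.2500° = 4.821472 rad
cos θ = 0.108867, sin θ = -0.994056 (intermediates below are computed at full precision and shown rounded to 5 d.p.)
v1: (-2.5,-2) → rotate → (-2.26028,2.26741) → ×s → (-5.19864,5.21504) → (-5.20,5.22)
v2: (3,1) → rotate → (1.32066,-2.87330) → ×s → (3.03751,-6.60859) → (3.04,-6.61)
v3: (4,2) → rotate → (2.42358,-3.75849) → ×s → (5.57423,-8.64453) → (5.57,-8.64)
v4: (3,2.5) → rotate → (2.81174,-2.71000) → ×s → (6.46701,-6.23300) → (6.47,-6.23)
v5: (0,3.5) → rotate → (3.47920,0.38103) → ×s → (8.00215,0.87638) → (8.00,0.88)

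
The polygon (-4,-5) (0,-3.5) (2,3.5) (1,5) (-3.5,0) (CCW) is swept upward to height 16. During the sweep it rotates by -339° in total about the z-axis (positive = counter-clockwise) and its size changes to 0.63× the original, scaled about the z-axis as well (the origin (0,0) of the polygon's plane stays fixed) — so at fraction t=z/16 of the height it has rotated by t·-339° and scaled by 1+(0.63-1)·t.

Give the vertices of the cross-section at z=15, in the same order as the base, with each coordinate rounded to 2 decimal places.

t = z/height = 15/16 = 0.9375
s = 1 + (scale-1)·z/height = 1 + (0.63-1)·15/16 = 0.653125
θ = twist·z/height = -339°·15/16 = -317.8125° = -5.546875 rad
cos θ = 0.740951, sin θ = 0.671559 (intermediates below are computed at full precision and shown rounded to 5 d.p.)
v1: (-4,-5) → rotate → (0.39399,-6.39099) → ×s → (0.25732,-4.17412) → (0.26,-4.17)
v2: (0,-3.5) → rotate → (2.35046,-2.59333) → ×s → (1.53514,-1.69377) → (1.54,-1.69)
v3: (2,3.5) → rotate → (-0.86855,3.93645) → ×s → (-0.56727,2.57099) → (-0.57,2.57)
v4: (1,5) → rotate → (-2.61684,4.37631) → ×s → (-1.70913,2.85828) → (-1.71,2.86)
v5: (-3.5,0) → rotate → (-2.59333,-2.35046) → ×s → (-1.69377,-1.53514) → (-1.69,-1.54)

Cross-section at z=15: (0.26,-4.17) (1.54,-1.69) (-0.57,2.57) (-1.71,2.86) (-1.69,-1.54)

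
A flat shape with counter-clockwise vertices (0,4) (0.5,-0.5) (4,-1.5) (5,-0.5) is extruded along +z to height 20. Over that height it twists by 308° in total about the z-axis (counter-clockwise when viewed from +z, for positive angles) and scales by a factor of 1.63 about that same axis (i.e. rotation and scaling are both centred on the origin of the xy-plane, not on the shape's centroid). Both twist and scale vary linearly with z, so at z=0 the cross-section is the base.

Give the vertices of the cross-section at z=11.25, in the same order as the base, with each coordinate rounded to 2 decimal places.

t = z/height = 11.25/20 = 0.5625
s = 1 + (scale-1)·z/height = 1 + (1.63-1)·11.25/20 = 1.354375
θ = twist·z/height = 308°·11.25/20 = 173.2500° = 3.023783 rad
cos θ = -0.993068, sin θ = 0.117537 (intermediates below are computed at full precision and shown rounded to 5 d.p.)
v1: (0,4) → rotate → (-0.47015,-3.97227) → ×s → (-0.63676,-5.37995) → (-0.64,-5.38)
v2: (0.5,-0.5) → rotate → (-0.43777,0.55530) → ×s → (-0.59290,0.75209) → (-0.59,0.75)
v3: (4,-1.5) → rotate → (-3.79597,1.95975) → ×s → (-5.14116,2.65424) → (-5.14,2.65)
v4: (5,-0.5) → rotate → (-4.90657,1.08422) → ×s → (-6.64534,1.46844) → (-6.65,1.47)

Cross-section at z=11.25: (-0.64,-5.38) (-0.59,0.75) (-5.14,2.65) (-6.65,1.47)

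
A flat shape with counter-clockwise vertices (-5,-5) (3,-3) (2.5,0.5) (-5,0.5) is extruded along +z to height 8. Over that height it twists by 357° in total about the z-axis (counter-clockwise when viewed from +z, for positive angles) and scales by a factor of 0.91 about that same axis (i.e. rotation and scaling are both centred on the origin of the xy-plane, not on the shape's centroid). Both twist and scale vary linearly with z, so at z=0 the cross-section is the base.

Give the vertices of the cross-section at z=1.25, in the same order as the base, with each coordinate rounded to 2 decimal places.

Cross-section at z=1.25: (1.30,-6.85) (4.11,0.78) (0.98,2.32) (-3.18,-3.80)

t = z/height = 1.25/8 = 0.15625
s = 1 + (scale-1)·z/height = 1 + (0.91-1)·1.25/8 = 0.985938
θ = twist·z/height = 357°·1.25/8 = 55.7813° = 0.973566 rad
cos θ = 0.562354, sin θ = 0.826897 (intermediates below are computed at full precision and shown rounded to 5 d.p.)
v1: (-5,-5) → rotate → (1.32271,-6.94625) → ×s → (1.30411,-6.84857) → (1.30,-6.85)
v2: (3,-3) → rotate → (4.16775,0.79363) → ×s → (4.10914,0.78247) → (4.11,0.78)
v3: (2.5,0.5) → rotate → (0.99244,2.34842) → ×s → (0.97848,2.31539) → (0.98,2.32)
v4: (-5,0.5) → rotate → (-3.22522,-3.85331) → ×s → (-3.17986,-3.79912) → (-3.18,-3.80)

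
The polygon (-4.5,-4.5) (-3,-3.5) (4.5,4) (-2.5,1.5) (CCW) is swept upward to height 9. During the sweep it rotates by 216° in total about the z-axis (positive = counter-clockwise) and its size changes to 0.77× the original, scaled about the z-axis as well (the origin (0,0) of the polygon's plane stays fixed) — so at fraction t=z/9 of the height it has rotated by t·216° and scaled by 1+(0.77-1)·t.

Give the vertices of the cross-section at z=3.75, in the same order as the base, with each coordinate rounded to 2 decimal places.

Cross-section at z=3.75: (4.07,-4.07) (3.16,-2.71) (-3.62,4.07) (-1.36,-2.26)

t = z/height = 3.75/9 = 0.416667
s = 1 + (scale-1)·z/height = 1 + (0.77-1)·3.75/9 = 0.904167
θ = twist·z/height = 216°·3.75/9 = 90.0000° = 1.570796 rad
cos θ = 0.000000, sin θ = 1.000000 (intermediates below are computed at full precision and shown rounded to 5 d.p.)
v1: (-4.5,-4.5) → rotate → (4.50000,-4.50000) → ×s → (4.06875,-4.06875) → (4.07,-4.07)
v2: (-3,-3.5) → rotate → (3.50000,-3.00000) → ×s → (3.16458,-2.71250) → (3.16,-2.71)
v3: (4.5,4) → rotate → (-4.00000,4.50000) → ×s → (-3.61667,4.06875) → (-3.62,4.07)
v4: (-2.5,1.5) → rotate → (-1.50000,-2.50000) → ×s → (-1.35625,-2.26042) → (-1.36,-2.26)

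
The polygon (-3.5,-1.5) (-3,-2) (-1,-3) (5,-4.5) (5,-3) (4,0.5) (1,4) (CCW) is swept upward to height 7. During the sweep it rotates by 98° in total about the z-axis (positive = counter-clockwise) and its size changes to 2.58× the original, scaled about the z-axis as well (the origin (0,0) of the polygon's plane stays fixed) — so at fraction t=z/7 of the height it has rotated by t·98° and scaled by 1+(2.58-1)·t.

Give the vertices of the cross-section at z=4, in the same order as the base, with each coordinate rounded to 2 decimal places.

Cross-section at z=4: (-1.36,-7.12) (-0.04,-6.86) (3.67,-4.77) (12.42,3.10) (10.05,4.70) (3.47,6.84) (-5.25,5.83)

t = z/height = 4/7 = 0.571429
s = 1 + (scale-1)·z/height = 1 + (2.58-1)·4/7 = 1.902857
θ = twist·z/height = 98°·4/7 = 56.0000° = 0.977384 rad
cos θ = 0.559193, sin θ = 0.829038 (intermediates below are computed at full precision and shown rounded to 5 d.p.)
v1: (-3.5,-1.5) → rotate → (-0.71362,-3.74042) → ×s → (-1.35791,-7.11749) → (-1.36,-7.12)
v2: (-3,-2) → rotate → (-0.01950,-3.60550) → ×s → (-0.03711,-6.86075) → (-0.04,-6.86)
v3: (-1,-3) → rotate → (1.92792,-2.50662) → ×s → (3.66856,-4.76973) → (3.67,-4.77)
v4: (5,-4.5) → rotate → (6.52663,1.62882) → ×s → (12.41925,3.09941) → (12.42,3.10)
v5: (5,-3) → rotate → (5.28308,2.46761) → ×s → (10.05294,4.69551) → (10.05,4.70)
v6: (4,0.5) → rotate → (1.82225,3.59575) → ×s → (3.46749,6.84219) → (3.47,6.84)
v7: (1,4) → rotate → (-2.75696,3.06581) → ×s → (-5.24610,5.83380) → (-5.25,5.83)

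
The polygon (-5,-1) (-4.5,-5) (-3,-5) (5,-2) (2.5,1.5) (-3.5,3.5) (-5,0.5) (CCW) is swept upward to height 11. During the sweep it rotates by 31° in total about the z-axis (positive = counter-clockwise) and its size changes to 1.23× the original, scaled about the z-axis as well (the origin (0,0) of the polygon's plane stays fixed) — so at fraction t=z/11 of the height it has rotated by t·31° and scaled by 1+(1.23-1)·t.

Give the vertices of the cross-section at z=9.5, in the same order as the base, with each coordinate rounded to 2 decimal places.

Cross-section at z=9.5: (-4.81,-3.77) (-2.12,-7.78) (-0.51,-6.97) (6.43,0.56) (1.87,2.96) (-5.64,1.86) (-5.62,-2.16)

t = z/height = 9.5/11 = 0.863636
s = 1 + (scale-1)·z/height = 1 + (1.23-1)·9.5/11 = 1.198636
θ = twist·z/height = 31°·9.5/11 = 26.7727° = 0.467272 rad
cos θ = 0.892800, sin θ = 0.450453 (intermediates below are computed at full precision and shown rounded to 5 d.p.)
v1: (-5,-1) → rotate → (-4.01355,-3.14506) → ×s → (-4.81079,-3.76979) → (-4.81,-3.77)
v2: (-4.5,-5) → rotate → (-1.76534,-6.49104) → ×s → (-2.11600,-7.78039) → (-2.12,-7.78)
v3: (-3,-5) → rotate → (-0.42614,-5.81536) → ×s → (-0.51078,-6.97050) → (-0.51,-6.97)
v4: (5,-2) → rotate → (5.36491,0.46666) → ×s → (6.43057,0.55936) → (6.43,0.56)
v5: (2.5,1.5) → rotate → (1.55632,2.46533) → ×s → (1.86546,2.95504) → (1.87,2.96)
v6: (-3.5,3.5) → rotate → (-4.70139,1.54822) → ×s → (-5.63525,1.85575) → (-5.64,1.86)
v7: (-5,0.5) → rotate → (-4.68923,-1.80586) → ×s → (-5.62068,-2.16457) → (-5.62,-2.16)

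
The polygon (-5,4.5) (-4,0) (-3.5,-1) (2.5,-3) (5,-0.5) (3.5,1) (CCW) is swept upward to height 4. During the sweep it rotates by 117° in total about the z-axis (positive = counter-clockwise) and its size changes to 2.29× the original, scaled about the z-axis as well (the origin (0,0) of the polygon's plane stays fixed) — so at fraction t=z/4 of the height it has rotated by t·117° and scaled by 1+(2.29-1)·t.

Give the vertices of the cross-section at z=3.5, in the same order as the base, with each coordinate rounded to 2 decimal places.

t = z/height = 3.5/4 = 0.875
s = 1 + (scale-1)·z/height = 1 + (2.29-1)·3.5/4 = 2.128750
θ = twist·z/height = 117°·3.5/4 = 102.3750° = 1.786781 rad
cos θ = -0.214309, sin θ = 0.976766 (intermediates below are computed at full precision and shown rounded to 5 d.p.)
v1: (-5,4.5) → rotate → (-3.32390,-5.84822) → ×s → (-7.07575,-12.44940) → (-7.08,-12.45)
v2: (-4,0) → rotate → (0.85724,-3.90706) → ×s → (1.82484,-8.31716) → (1.82,-8.32)
v3: (-3.5,-1) → rotate → (1.72685,-3.20437) → ×s → (3.67603,-6.82131) → (3.68,-6.82)
v4: (2.5,-3) → rotate → (2.39452,3.08484) → ×s → (5.09734,6.56686) → (5.10,6.57)
v5: (5,-0.5) → rotate → (-0.58316,4.99098) → ×s → (-1.24141,10.62456) → (-1.24,10.62)
v6: (3.5,1) → rotate → (-1.72685,3.20437) → ×s → (-3.67603,6.82131) → (-3.68,6.82)

Cross-section at z=3.5: (-7.08,-12.45) (1.82,-8.32) (3.68,-6.82) (5.10,6.57) (-1.24,10.62) (-3.68,6.82)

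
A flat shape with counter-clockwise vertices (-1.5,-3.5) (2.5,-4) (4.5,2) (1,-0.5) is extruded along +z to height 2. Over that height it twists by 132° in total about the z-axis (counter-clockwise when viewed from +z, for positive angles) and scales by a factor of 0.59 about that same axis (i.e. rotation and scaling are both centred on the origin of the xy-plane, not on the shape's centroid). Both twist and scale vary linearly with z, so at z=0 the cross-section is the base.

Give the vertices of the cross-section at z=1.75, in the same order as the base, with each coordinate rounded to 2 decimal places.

t = z/height = 1.75/2 = 0.875
s = 1 + (scale-1)·z/height = 1 + (0.59-1)·1.75/2 = 0.641250
θ = twist·z/height = 132°·1.75/2 = 115.5000° = 2.015855 rad
cos θ = -0.430511, sin θ = 0.902585 (intermediates below are computed at full precision and shown rounded to 5 d.p.)
v1: (-1.5,-3.5) → rotate → (3.80482,0.15291) → ×s → (2.43984,0.09805) → (2.44,0.10)
v2: (2.5,-4) → rotate → (2.53406,3.97851) → ×s → (1.62497,2.55122) → (1.62,2.55)
v3: (4.5,2) → rotate → (-3.74247,3.20061) → ×s → (-2.39986,2.05239) → (-2.40,2.05)
v4: (1,-0.5) → rotate → (0.02078,1.11784) → ×s → (0.01333,0.71682) → (0.01,0.72)

Cross-section at z=1.75: (2.44,0.10) (1.62,2.55) (-2.40,2.05) (0.01,0.72)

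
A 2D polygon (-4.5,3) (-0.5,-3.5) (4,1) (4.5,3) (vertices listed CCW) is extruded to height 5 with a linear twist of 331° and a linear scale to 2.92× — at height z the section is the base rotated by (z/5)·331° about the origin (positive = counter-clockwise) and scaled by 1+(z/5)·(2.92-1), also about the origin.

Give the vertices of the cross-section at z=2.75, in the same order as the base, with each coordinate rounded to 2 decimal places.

Cross-section at z=2.75: (9.47,-5.83) (0.77,7.23) (-8.15,-2.35) (-9.03,-6.50)

t = z/height = 2.75/5 = 0.55
s = 1 + (scale-1)·z/height = 1 + (2.92-1)·2.75/5 = 2.056000
θ = twist·z/height = 331°·2.75/5 = 182.0500° = 3.177372 rad
cos θ = -0.999360, sin θ = -0.035772 (intermediates below are computed at full precision and shown rounded to 5 d.p.)
v1: (-4.5,3) → rotate → (4.60443,-2.83711) → ×s → (9.46672,-5.83309) → (9.47,-5.83)
v2: (-0.5,-3.5) → rotate → (0.37448,3.51565) → ×s → (0.76993,7.22817) → (0.77,7.23)
v3: (4,1) → rotate → (-3.96167,-1.14245) → ×s → (-8.14519,-2.34887) → (-8.15,-2.35)
v4: (4.5,3) → rotate → (-4.38981,-3.15905) → ×s → (-9.02544,-6.49501) → (-9.03,-6.50)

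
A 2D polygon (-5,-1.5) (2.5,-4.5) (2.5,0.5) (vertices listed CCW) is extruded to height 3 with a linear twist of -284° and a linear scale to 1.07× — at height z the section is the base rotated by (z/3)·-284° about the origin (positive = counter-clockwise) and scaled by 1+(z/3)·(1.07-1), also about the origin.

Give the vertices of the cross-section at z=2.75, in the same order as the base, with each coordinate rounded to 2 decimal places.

t = z/height = 2.75/3 = 0.916667
s = 1 + (scale-1)·z/height = 1 + (1.07-1)·2.75/3 = 1.064167
θ = twist·z/height = -284°·2.75/3 = -260.3333° = -4.543674 rad
cos θ = -0.167916, sin θ = 0.985801 (intermediates below are computed at full precision and shown rounded to 5 d.p.)
v1: (-5,-1.5) → rotate → (2.31828,-4.67713) → ×s → (2.46704,-4.97725) → (2.47,-4.98)
v2: (2.5,-4.5) → rotate → (4.01632,3.22012) → ×s → (4.27403,3.42675) → (4.27,3.43)
v3: (2.5,0.5) → rotate → (-0.91269,2.38055) → ×s → (-0.97125,2.53330) → (-0.97,2.53)

Cross-section at z=2.75: (2.47,-4.98) (4.27,3.43) (-0.97,2.53)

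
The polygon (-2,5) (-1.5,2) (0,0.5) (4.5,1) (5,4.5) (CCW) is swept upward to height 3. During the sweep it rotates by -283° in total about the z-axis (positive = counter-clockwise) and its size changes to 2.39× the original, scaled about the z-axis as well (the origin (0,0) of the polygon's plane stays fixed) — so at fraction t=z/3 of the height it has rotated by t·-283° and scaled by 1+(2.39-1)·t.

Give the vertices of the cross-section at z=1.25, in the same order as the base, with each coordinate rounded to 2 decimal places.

t = z/height = 1.25/3 = 0.416667
s = 1 + (scale-1)·z/height = 1 + (2.39-1)·1.25/3 = 1.579167
θ = twist·z/height = -283°·1.25/3 = -117.9167° = -2.058034 rad
cos θ = -0.468187, sin θ = -0.883629 (intermediates below are computed at full precision and shown rounded to 5 d.p.)
v1: (-2,5) → rotate → (5.35452,-0.57368) → ×s → (8.45568,-0.90593) → (8.46,-0.91)
v2: (-1.5,2) → rotate → (2.46954,0.38907) → ×s → (3.89981,0.61441) → (3.90,0.61)
v3: (0,0.5) → rotate → (0.44181,-0.23409) → ×s → (0.69770,-0.36967) → (0.70,-0.37)
v4: (4.5,1) → rotate → (-1.22321,-4.44452) → ×s → (-1.93165,-7.01864) → (-1.93,-7.02)
v5: (5,4.5) → rotate → (1.63540,-6.52499) → ×s → (2.58257,-10.30404) → (2.58,-10.30)

Cross-section at z=1.25: (8.46,-0.91) (3.90,0.61) (0.70,-0.37) (-1.93,-7.02) (2.58,-10.30)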